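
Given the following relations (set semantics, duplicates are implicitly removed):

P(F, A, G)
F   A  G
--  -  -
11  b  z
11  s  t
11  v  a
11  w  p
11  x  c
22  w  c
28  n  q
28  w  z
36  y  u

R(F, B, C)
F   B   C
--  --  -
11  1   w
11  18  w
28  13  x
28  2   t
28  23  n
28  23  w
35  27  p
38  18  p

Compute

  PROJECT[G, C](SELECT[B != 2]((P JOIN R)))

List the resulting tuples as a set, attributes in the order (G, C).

{(a, w), (c, w), (p, w), (q, n), (q, w), (q, x), (t, w), (z, n), (z, w), (z, x)}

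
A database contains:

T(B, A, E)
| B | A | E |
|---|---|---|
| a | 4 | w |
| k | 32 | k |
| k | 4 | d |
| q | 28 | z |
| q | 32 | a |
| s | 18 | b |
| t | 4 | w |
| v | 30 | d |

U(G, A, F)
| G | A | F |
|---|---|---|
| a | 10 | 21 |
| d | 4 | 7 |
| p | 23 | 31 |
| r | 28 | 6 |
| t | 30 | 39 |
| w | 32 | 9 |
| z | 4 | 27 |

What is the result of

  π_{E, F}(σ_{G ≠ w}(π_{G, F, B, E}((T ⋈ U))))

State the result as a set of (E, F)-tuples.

{(d, 27), (d, 39), (d, 7), (w, 27), (w, 7), (z, 6)}

Joining T and U on A yields {(a, 4, w, d, 7), (a, 4, w, z, 27), (k, 32, k, w, 9), (k, 4, d, d, 7), (k, 4, d, z, 27), (q, 28, z, r, 6), (q, 32, a, w, 9), (t, 4, w, d, 7), (t, 4, w, z, 27), (v, 30, d, t, 39)}.
Keep only column(s) G, F, B, E: {(d, 7, a, w), (d, 7, k, d), (d, 7, t, w), (r, 6, q, z), (t, 39, v, d), (w, 9, k, k), (w, 9, q, a), (z, 27, a, w), (z, 27, k, d), (z, 27, t, w)}
Selection G ≠ w: {(d, 7, a, w), (d, 7, k, d), (d, 7, t, w), (r, 6, q, z), (t, 39, v, d), (z, 27, a, w), (z, 27, k, d), (z, 27, t, w)}
Keep only column(s) E, F (2 duplicate(s) eliminated): {(d, 27), (d, 39), (d, 7), (w, 27), (w, 7), (z, 6)}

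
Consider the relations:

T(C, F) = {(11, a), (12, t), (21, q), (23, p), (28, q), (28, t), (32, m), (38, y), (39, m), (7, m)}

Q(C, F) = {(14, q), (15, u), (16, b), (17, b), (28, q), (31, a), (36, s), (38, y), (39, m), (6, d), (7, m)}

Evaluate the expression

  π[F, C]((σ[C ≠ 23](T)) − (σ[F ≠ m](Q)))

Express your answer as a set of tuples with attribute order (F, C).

{(a, 11), (m, 32), (m, 39), (m, 7), (q, 21), (t, 12), (t, 28)}

σ[C ≠ 23]: keep tuples satisfying C ≠ 23 → {(11, a), (12, t), (21, q), (28, q), (28, t), (32, m), (38, y), (39, m), (7, m)}
σ[F ≠ m]: keep tuples satisfying F ≠ m → {(14, q), (15, u), (16, b), (17, b), (28, q), (31, a), (36, s), (38, y), (6, d)}
Set difference of the two operands is {(11, a), (12, t), (21, q), (28, t), (32, m), (39, m), (7, m)}.
π_{F, C} gives {(a, 11), (m, 32), (m, 39), (m, 7), (q, 21), (t, 12), (t, 28)}.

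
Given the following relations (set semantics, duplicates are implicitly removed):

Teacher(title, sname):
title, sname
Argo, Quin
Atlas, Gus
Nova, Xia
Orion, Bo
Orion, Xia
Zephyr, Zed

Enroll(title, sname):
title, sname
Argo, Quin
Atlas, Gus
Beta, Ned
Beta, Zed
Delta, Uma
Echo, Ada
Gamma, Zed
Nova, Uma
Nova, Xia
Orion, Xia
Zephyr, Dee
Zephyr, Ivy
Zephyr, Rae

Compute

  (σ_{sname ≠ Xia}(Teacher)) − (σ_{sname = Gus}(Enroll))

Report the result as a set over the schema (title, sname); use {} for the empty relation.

{(Argo, Quin), (Orion, Bo), (Zephyr, Zed)}

Apply σ_{sname ≠ Xia}; surviving tuples: {(Argo, Quin), (Atlas, Gus), (Orion, Bo), (Zephyr, Zed)}
Apply σ_{sname = Gus}; surviving tuples: {(Atlas, Gus)}
Set difference of the two operands is {(Argo, Quin), (Orion, Bo), (Zephyr, Zed)}.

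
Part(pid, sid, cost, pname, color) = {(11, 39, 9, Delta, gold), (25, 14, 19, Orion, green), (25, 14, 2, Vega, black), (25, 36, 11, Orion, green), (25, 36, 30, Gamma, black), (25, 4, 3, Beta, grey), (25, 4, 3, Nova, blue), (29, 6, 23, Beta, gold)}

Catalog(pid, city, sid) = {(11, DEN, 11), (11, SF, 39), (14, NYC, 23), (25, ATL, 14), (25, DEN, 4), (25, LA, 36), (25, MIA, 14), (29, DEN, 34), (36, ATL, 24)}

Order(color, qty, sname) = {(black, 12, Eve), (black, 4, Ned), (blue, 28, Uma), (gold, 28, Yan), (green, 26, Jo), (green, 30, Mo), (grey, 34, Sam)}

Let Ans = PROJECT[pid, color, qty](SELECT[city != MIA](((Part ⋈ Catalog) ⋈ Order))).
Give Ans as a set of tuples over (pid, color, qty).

{(11, gold, 28), (25, black, 12), (25, black, 4), (25, blue, 28), (25, green, 26), (25, green, 30), (25, grey, 34)}

Natural join on pid, sid: {(11, 39, 9, Delta, gold, SF), (25, 14, 19, Orion, green, ATL), (25, 14, 19, Orion, green, MIA), (25, 14, 2, Vega, black, ATL), (25, 14, 2, Vega, black, MIA), (25, 36, 11, Orion, green, LA), (25, 36, 30, Gamma, black, LA), (25, 4, 3, Beta, grey, DEN), (25, 4, 3, Nova, blue, DEN)}
Natural join on color: {(11, 39, 9, Delta, gold, SF, 28, Yan), (25, 14, 19, Orion, green, ATL, 26, Jo), (25, 14, 19, Orion, green, ATL, 30, Mo), (25, 14, 19, Orion, green, MIA, 26, Jo), (25, 14, 19, Orion, green, MIA, 30, Mo), (25, 14, 2, Vega, black, ATL, 12, Eve), (25, 14, 2, Vega, black, ATL, 4, Ned), (25, 14, 2, Vega, black, MIA, 12, Eve), (25, 14, 2, Vega, black, MIA, 4, Ned), (25, 36, 11, Orion, green, LA, 26, Jo), (25, 36, 11, Orion, green, LA, 30, Mo), (25, 36, 30, Gamma, black, LA, 12, Eve), (25, 36, 30, Gamma, black, LA, 4, Ned), (25, 4, 3, Beta, grey, DEN, 34, Sam), (25, 4, 3, Nova, blue, DEN, 28, Uma)}
Apply σ_{city != MIA}; surviving tuples: {(11, 39, 9, Delta, gold, SF, 28, Yan), (25, 14, 19, Orion, green, ATL, 26, Jo), (25, 14, 19, Orion, green, ATL, 30, Mo), (25, 14, 2, Vega, black, ATL, 12, Eve), (25, 14, 2, Vega, black, ATL, 4, Ned), (25, 36, 11, Orion, green, LA, 26, Jo), (25, 36, 11, Orion, green, LA, 30, Mo), (25, 36, 30, Gamma, black, LA, 12, Eve), (25, 36, 30, Gamma, black, LA, 4, Ned), (25, 4, 3, Beta, grey, DEN, 34, Sam), (25, 4, 3, Nova, blue, DEN, 28, Uma)}
Projecting to pid, color, qty (4 duplicate(s) eliminated): {(11, gold, 28), (25, black, 12), (25, black, 4), (25, blue, 28), (25, green, 26), (25, green, 30), (25, grey, 34)}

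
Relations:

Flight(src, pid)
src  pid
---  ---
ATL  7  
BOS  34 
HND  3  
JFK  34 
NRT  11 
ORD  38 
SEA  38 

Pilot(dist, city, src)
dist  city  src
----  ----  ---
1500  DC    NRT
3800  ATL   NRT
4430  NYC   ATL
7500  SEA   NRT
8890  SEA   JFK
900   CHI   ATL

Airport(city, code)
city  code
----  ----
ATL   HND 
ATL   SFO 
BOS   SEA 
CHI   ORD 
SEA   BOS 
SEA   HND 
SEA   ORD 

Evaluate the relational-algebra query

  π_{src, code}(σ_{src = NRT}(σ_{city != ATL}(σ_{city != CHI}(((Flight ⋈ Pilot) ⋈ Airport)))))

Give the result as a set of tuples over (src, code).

{(NRT, BOS), (NRT, HND), (NRT, ORD)}

Natural join on src: {(ATL, 7, 4430, NYC), (ATL, 7, 900, CHI), (JFK, 34, 8890, SEA), (NRT, 11, 1500, DC), (NRT, 11, 3800, ATL), (NRT, 11, 7500, SEA)}
Natural join on city: {(ATL, 7, 900, CHI, ORD), (JFK, 34, 8890, SEA, BOS), (JFK, 34, 8890, SEA, HND), (JFK, 34, 8890, SEA, ORD), (NRT, 11, 3800, ATL, HND), (NRT, 11, 3800, ATL, SFO), (NRT, 11, 7500, SEA, BOS), (NRT, 11, 7500, SEA, HND), (NRT, 11, 7500, SEA, ORD)}
Filtering on city != CHI leaves {(JFK, 34, 8890, SEA, BOS), (JFK, 34, 8890, SEA, HND), (JFK, 34, 8890, SEA, ORD), (NRT, 11, 3800, ATL, HND), (NRT, 11, 3800, ATL, SFO), (NRT, 11, 7500, SEA, BOS), (NRT, 11, 7500, SEA, HND), (NRT, 11, 7500, SEA, ORD)}.
Filtering on city != ATL leaves {(JFK, 34, 8890, SEA, BOS), (JFK, 34, 8890, SEA, HND), (JFK, 34, 8890, SEA, ORD), (NRT, 11, 7500, SEA, BOS), (NRT, 11, 7500, SEA, HND), (NRT, 11, 7500, SEA, ORD)}.
Filtering on src = NRT leaves {(NRT, 11, 7500, SEA, BOS), (NRT, 11, 7500, SEA, HND), (NRT, 11, 7500, SEA, ORD)}.
Projecting to src, code: {(NRT, BOS), (NRT, HND), (NRT, ORD)}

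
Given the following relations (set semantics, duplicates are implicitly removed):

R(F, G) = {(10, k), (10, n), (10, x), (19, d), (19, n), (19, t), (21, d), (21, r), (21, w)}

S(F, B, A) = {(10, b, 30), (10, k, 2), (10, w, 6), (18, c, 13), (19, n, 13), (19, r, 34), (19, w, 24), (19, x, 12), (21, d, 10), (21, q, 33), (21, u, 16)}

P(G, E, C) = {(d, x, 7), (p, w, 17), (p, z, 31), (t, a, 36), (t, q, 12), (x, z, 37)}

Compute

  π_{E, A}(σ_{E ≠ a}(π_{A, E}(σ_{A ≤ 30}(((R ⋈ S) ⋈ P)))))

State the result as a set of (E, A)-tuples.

{(q, 12), (q, 13), (q, 24), (x, 10), (x, 12), (x, 13), (x, 16), (x, 24), (z, 2), (z, 30), (z, 6)}

Joining R and S on F yields {(10, k, b, 30), (10, k, k, 2), (10, k, w, 6), (10, n, b, 30), (10, n, k, 2), (10, n, w, 6), (10, x, b, 30), (10, x, k, 2), (10, x, w, 6), (19, d, n, 13), (19, d, r, 34), (19, d, w, 24), (19, d, x, 12), (19, n, n, 13), (19, n, r, 34), (19, n, w, 24), (19, n, x, 12), (19, t, n, 13), (19, t, r, 34), (19, t, w, 24), (19, t, x, 12), (21, d, d, 10), (21, d, q, 33), (21, d, u, 16), (21, r, d, 10), (21, r, q, 33), (21, r, u, 16), (21, w, d, 10), (21, w, q, 33), (21, w, u, 16)}.
Joining (R ⋈ S) and P on G yields {(10, x, b, 30, z, 37), (10, x, k, 2, z, 37), (10, x, w, 6, z, 37), (19, d, n, 13, x, 7), (19, d, r, 34, x, 7), (19, d, w, 24, x, 7), (19, d, x, 12, x, 7), (19, t, n, 13, a, 36), (19, t, n, 13, q, 12), (19, t, r, 34, a, 36), (19, t, r, 34, q, 12), (19, t, w, 24, a, 36), (19, t, w, 24, q, 12), (19, t, x, 12, a, 36), (19, t, x, 12, q, 12), (21, d, d, 10, x, 7), (21, d, q, 33, x, 7), (21, d, u, 16, x, 7)}.
Filtering on A ≤ 30 leaves {(10, x, b, 30, z, 37), (10, x, k, 2, z, 37), (10, x, w, 6, z, 37), (19, d, n, 13, x, 7), (19, d, w, 24, x, 7), (19, d, x, 12, x, 7), (19, t, n, 13, a, 36), (19, t, n, 13, q, 12), (19, t, w, 24, a, 36), (19, t, w, 24, q, 12), (19, t, x, 12, a, 36), (19, t, x, 12, q, 12), (21, d, d, 10, x, 7), (21, d, u, 16, x, 7)}.
Projecting to A, E: {(10, x), (12, a), (12, q), (12, x), (13, a), (13, q), (13, x), (16, x), (2, z), (24, a), (24, q), (24, x), (30, z), (6, z)}
Filtering on E ≠ a leaves {(10, x), (12, q), (12, x), (13, q), (13, x), (16, x), (2, z), (24, q), (24, x), (30, z), (6, z)}.
Projecting to E, A: {(q, 12), (q, 13), (q, 24), (x, 10), (x, 12), (x, 13), (x, 16), (x, 24), (z, 2), (z, 30), (z, 6)}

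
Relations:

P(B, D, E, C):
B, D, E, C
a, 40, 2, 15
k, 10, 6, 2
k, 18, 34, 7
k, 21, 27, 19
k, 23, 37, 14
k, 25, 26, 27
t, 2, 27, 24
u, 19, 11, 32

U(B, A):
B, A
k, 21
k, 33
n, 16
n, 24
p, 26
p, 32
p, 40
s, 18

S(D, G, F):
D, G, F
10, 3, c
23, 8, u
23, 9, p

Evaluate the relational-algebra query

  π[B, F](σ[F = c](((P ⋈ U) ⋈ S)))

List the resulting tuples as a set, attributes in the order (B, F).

{(k, c)}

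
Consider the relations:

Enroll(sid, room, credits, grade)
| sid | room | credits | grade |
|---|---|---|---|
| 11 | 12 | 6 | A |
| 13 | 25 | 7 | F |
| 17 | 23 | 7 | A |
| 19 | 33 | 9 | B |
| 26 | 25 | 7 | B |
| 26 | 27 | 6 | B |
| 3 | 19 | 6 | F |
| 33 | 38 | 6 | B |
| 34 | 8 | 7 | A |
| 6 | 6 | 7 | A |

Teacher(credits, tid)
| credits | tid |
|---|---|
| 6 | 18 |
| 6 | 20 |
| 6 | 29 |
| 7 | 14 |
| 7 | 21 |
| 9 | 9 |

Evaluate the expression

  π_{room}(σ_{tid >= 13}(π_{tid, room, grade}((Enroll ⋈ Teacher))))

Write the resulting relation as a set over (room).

Enroll ⋈ Teacher (natural join on credits): {(11, 12, 6, A, 18), (11, 12, 6, A, 20), (11, 12, 6, A, 29), (13, 25, 7, F, 14), (13, 25, 7, F, 21), (17, 23, 7, A, 14), (17, 23, 7, A, 21), (19, 33, 9, B, 9), (26, 25, 7, B, 14), (26, 25, 7, B, 21), (26, 27, 6, B, 18), (26, 27, 6, B, 20), (26, 27, 6, B, 29), (3, 19, 6, F, 18), (3, 19, 6, F, 20), (3, 19, 6, F, 29), (33, 38, 6, B, 18), (33, 38, 6, B, 20), (33, 38, 6, B, 29), (34, 8, 7, A, 14), (34, 8, 7, A, 21), (6, 6, 7, A, 14), (6, 6, 7, A, 21)}
π[tid, room, grade]: project onto (tid, room, grade) → {(14, 23, A), (14, 25, B), (14, 25, F), (14, 6, A), (14, 8, A), (18, 12, A), (18, 19, F), (18, 27, B), (18, 38, B), (20, 12, A), (20, 19, F), (20, 27, B), (20, 38, B), (21, 23, A), (21, 25, B), (21, 25, F), (21, 6, A), (21, 8, A), (29, 12, A), (29, 19, F), (29, 27, B), (29, 38, B), (9, 33, B)}
Apply σ_{tid >= 13}; surviving tuples: {(14, 23, A), (14, 25, B), (14, 25, F), (14, 6, A), (14, 8, A), (18, 12, A), (18, 19, F), (18, 27, B), (18, 38, B), (20, 12, A), (20, 19, F), (20, 27, B), (20, 38, B), (21, 23, A), (21, 25, B), (21, 25, F), (21, 6, A), (21, 8, A), (29, 12, A), (29, 19, F), (29, 27, B), (29, 38, B)}
π[room]: project onto (room) (14 duplicate(s) eliminated) → {12, 19, 23, 25, 27, 38, 6, 8}

{12, 19, 23, 25, 27, 38, 6, 8}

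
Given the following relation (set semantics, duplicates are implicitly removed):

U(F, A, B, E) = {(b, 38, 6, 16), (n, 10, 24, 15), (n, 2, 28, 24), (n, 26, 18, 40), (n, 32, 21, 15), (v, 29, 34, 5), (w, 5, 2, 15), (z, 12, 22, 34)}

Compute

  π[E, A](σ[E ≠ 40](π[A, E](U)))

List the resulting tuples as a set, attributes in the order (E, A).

Keep only column(s) A, E: {(10, 15), (12, 34), (2, 24), (26, 40), (29, 5), (32, 15), (38, 16), (5, 15)}
σ[E ≠ 40]: keep tuples satisfying E ≠ 40 → {(10, 15), (12, 34), (2, 24), (29, 5), (32, 15), (38, 16), (5, 15)}
Keep only column(s) E, A: {(15, 10), (15, 32), (15, 5), (16, 38), (24, 2), (34, 12), (5, 29)}

{(15, 10), (15, 32), (15, 5), (16, 38), (24, 2), (34, 12), (5, 29)}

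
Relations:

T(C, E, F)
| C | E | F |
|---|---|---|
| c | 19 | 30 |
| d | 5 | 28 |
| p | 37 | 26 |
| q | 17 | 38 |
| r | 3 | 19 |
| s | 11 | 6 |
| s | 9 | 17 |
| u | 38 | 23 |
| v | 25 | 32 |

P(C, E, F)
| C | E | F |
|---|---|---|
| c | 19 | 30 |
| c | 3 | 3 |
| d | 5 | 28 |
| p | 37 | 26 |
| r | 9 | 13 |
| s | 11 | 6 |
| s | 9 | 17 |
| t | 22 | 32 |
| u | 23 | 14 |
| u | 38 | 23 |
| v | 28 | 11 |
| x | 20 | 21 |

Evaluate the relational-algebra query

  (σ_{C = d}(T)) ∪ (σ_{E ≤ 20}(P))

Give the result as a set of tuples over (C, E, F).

σ[C = d]: keep tuples satisfying C = d → {(d, 5, 28)}
σ[E ≤ 20]: keep tuples satisfying E ≤ 20 → {(c, 19, 30), (c, 3, 3), (d, 5, 28), (r, 9, 13), (s, 11, 6), (s, 9, 17), (x, 20, 21)}
Union: {(d, 5, 28)} with {(c, 19, 30), (c, 3, 3), (d, 5, 28), (r, 9, 13), (s, 11, 6), (s, 9, 17), (x, 20, 21)} → {(c, 19, 30), (c, 3, 3), (d, 5, 28), (r, 9, 13), (s, 11, 6), (s, 9, 17), (x, 20, 21)}

{(c, 19, 30), (c, 3, 3), (d, 5, 28), (r, 9, 13), (s, 11, 6), (s, 9, 17), (x, 20, 21)}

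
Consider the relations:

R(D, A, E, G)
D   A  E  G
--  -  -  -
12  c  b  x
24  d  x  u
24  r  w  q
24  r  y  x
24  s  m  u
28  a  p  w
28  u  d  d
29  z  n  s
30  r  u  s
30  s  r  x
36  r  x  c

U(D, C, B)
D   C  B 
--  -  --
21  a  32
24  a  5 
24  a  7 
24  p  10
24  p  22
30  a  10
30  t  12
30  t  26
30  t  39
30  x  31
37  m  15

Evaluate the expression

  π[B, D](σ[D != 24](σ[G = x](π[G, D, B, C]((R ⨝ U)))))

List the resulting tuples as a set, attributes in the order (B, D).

{(10, 30), (12, 30), (26, 30), (31, 30), (39, 30)}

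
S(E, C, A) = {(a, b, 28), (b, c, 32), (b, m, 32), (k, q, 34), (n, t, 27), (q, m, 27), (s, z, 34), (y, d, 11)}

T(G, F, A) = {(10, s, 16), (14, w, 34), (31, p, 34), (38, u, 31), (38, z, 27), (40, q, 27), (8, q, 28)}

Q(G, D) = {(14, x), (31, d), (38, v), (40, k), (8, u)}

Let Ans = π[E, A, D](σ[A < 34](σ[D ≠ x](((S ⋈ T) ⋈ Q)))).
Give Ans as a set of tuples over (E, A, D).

{(a, 28, u), (n, 27, k), (n, 27, v), (q, 27, k), (q, 27, v)}

Joining S and T on A yields {(a, b, 28, 8, q), (k, q, 34, 14, w), (k, q, 34, 31, p), (n, t, 27, 38, z), (n, t, 27, 40, q), (q, m, 27, 38, z), (q, m, 27, 40, q), (s, z, 34, 14, w), (s, z, 34, 31, p)}.
Joining (S ⋈ T) and Q on G yields {(a, b, 28, 8, q, u), (k, q, 34, 14, w, x), (k, q, 34, 31, p, d), (n, t, 27, 38, z, v), (n, t, 27, 40, q, k), (q, m, 27, 38, z, v), (q, m, 27, 40, q, k), (s, z, 34, 14, w, x), (s, z, 34, 31, p, d)}.
Filtering on D ≠ x leaves {(a, b, 28, 8, q, u), (k, q, 34, 31, p, d), (n, t, 27, 38, z, v), (n, t, 27, 40, q, k), (q, m, 27, 38, z, v), (q, m, 27, 40, q, k), (s, z, 34, 31, p, d)}.
Filtering on A < 34 leaves {(a, b, 28, 8, q, u), (n, t, 27, 38, z, v), (n, t, 27, 40, q, k), (q, m, 27, 38, z, v), (q, m, 27, 40, q, k)}.
π[E, A, D]: project onto (E, A, D) → {(a, 28, u), (n, 27, k), (n, 27, v), (q, 27, k), (q, 27, v)}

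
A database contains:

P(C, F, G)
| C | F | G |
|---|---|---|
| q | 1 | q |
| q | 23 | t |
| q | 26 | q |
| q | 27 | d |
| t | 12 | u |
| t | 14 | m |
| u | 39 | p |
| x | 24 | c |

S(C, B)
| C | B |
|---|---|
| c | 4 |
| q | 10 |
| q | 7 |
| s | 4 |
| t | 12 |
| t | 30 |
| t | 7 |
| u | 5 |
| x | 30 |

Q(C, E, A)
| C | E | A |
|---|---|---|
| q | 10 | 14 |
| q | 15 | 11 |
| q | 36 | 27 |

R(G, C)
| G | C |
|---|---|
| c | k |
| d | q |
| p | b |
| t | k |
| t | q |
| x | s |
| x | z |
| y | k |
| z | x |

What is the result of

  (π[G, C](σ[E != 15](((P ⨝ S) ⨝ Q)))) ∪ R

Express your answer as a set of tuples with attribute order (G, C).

P ⋈ S (natural join on C): {(q, 1, q, 10), (q, 1, q, 7), (q, 23, t, 10), (q, 23, t, 7), (q, 26, q, 10), (q, 26, q, 7), (q, 27, d, 10), (q, 27, d, 7), (t, 12, u, 12), (t, 12, u, 30), (t, 12, u, 7), (t, 14, m, 12), (t, 14, m, 30), (t, 14, m, 7), (u, 39, p, 5), (x, 24, c, 30)}
(P ⨝ S) ⋈ Q (natural join on C): {(q, 1, q, 10, 10, 14), (q, 1, q, 10, 15, 11), (q, 1, q, 10, 36, 27), (q, 1, q, 7, 10, 14), (q, 1, q, 7, 15, 11), (q, 1, q, 7, 36, 27), (q, 23, t, 10, 10, 14), (q, 23, t, 10, 15, 11), (q, 23, t, 10, 36, 27), (q, 23, t, 7, 10, 14), (q, 23, t, 7, 15, 11), (q, 23, t, 7, 36, 27), (q, 26, q, 10, 10, 14), (q, 26, q, 10, 15, 11), (q, 26, q, 10, 36, 27), (q, 26, q, 7, 10, 14), (q, 26, q, 7, 15, 11), (q, 26, q, 7, 36, 27), (q, 27, d, 10, 10, 14), (q, 27, d, 10, 15, 11), (q, 27, d, 10, 36, 27), (q, 27, d, 7, 10, 14), (q, 27, d, 7, 15, 11), (q, 27, d, 7, 36, 27)}
Selection E != 15: {(q, 1, q, 10, 10, 14), (q, 1, q, 10, 36, 27), (q, 1, q, 7, 10, 14), (q, 1, q, 7, 36, 27), (q, 23, t, 10, 10, 14), (q, 23, t, 10, 36, 27), (q, 23, t, 7, 10, 14), (q, 23, t, 7, 36, 27), (q, 26, q, 10, 10, 14), (q, 26, q, 10, 36, 27), (q, 26, q, 7, 10, 14), (q, 26, q, 7, 36, 27), (q, 27, d, 10, 10, 14), (q, 27, d, 10, 36, 27), (q, 27, d, 7, 10, 14), (q, 27, d, 7, 36, 27)}
Keep only column(s) G, C (13 duplicate(s) eliminated): {(d, q), (q, q), (t, q)}
Union: {(d, q), (q, q), (t, q)} with {(c, k), (d, q), (p, b), (t, k), (t, q), (x, s), (x, z), (y, k), (z, x)} → {(c, k), (d, q), (p, b), (q, q), (t, k), (t, q), (x, s), (x, z), (y, k), (z, x)}

{(c, k), (d, q), (p, b), (q, q), (t, k), (t, q), (x, s), (x, z), (y, k), (z, x)}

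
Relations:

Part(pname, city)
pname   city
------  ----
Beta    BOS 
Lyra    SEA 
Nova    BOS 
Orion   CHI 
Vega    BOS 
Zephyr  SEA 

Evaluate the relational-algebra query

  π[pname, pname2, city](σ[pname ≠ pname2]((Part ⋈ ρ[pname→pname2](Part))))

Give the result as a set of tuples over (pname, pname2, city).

{(Beta, Nova, BOS), (Beta, Vega, BOS), (Lyra, Zephyr, SEA), (Nova, Beta, BOS), (Nova, Vega, BOS), (Vega, Beta, BOS), (Vega, Nova, BOS), (Zephyr, Lyra, SEA)}

ρ[pname→pname2]: schema becomes (pname2, city); tuples unchanged.
Part ⋈ ρ[pname→pname2](Part) (natural join on city): {(Beta, BOS, Beta), (Beta, BOS, Nova), (Beta, BOS, Vega), (Lyra, SEA, Lyra), (Lyra, SEA, Zephyr), (Nova, BOS, Beta), (Nova, BOS, Nova), (Nova, BOS, Vega), (Orion, CHI, Orion), (Vega, BOS, Beta), (Vega, BOS, Nova), (Vega, BOS, Vega), (Zephyr, SEA, Lyra), (Zephyr, SEA, Zephyr)}
Selection pname ≠ pname2: {(Beta, BOS, Nova), (Beta, BOS, Vega), (Lyra, SEA, Zephyr), (Nova, BOS, Beta), (Nova, BOS, Vega), (Vega, BOS, Beta), (Vega, BOS, Nova), (Zephyr, SEA, Lyra)}
Projecting to pname, pname2, city: {(Beta, Nova, BOS), (Beta, Vega, BOS), (Lyra, Zephyr, SEA), (Nova, Beta, BOS), (Nova, Vega, BOS), (Vega, Beta, BOS), (Vega, Nova, BOS), (Zephyr, Lyra, SEA)}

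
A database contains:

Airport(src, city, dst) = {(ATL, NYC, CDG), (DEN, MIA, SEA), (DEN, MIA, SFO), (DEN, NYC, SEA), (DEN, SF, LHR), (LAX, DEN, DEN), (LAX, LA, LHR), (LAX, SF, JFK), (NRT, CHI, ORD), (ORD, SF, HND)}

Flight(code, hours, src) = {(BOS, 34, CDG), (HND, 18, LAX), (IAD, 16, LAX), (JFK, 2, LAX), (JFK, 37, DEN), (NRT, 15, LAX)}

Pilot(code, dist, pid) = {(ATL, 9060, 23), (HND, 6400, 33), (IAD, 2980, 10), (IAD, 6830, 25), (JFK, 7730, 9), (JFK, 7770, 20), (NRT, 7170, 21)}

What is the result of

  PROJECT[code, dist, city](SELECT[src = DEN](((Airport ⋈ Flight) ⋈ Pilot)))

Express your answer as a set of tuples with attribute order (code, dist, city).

Natural join on src: {(DEN, MIA, SEA, JFK, 37), (DEN, MIA, SFO, JFK, 37), (DEN, NYC, SEA, JFK, 37), (DEN, SF, LHR, JFK, 37), (LAX, DEN, DEN, HND, 18), (LAX, DEN, DEN, IAD, 16), (LAX, DEN, DEN, JFK, 2), (LAX, DEN, DEN, NRT, 15), (LAX, LA, LHR, HND, 18), (LAX, LA, LHR, IAD, 16), (LAX, LA, LHR, JFK, 2), (LAX, LA, LHR, NRT, 15), (LAX, SF, JFK, HND, 18), (LAX, SF, JFK, IAD, 16), (LAX, SF, JFK, JFK, 2), (LAX, SF, JFK, NRT, 15)}
Natural join on code: {(DEN, MIA, SEA, JFK, 37, 7730, 9), (DEN, MIA, SEA, JFK, 37, 7770, 20), (DEN, MIA, SFO, JFK, 37, 7730, 9), (DEN, MIA, SFO, JFK, 37, 7770, 20), (DEN, NYC, SEA, JFK, 37, 7730, 9), (DEN, NYC, SEA, JFK, 37, 7770, 20), (DEN, SF, LHR, JFK, 37, 7730, 9), (DEN, SF, LHR, JFK, 37, 7770, 20), (LAX, DEN, DEN, HND, 18, 6400, 33), (LAX, DEN, DEN, IAD, 16, 2980, 10), (LAX, DEN, DEN, IAD, 16, 6830, 25), (LAX, DEN, DEN, JFK, 2, 7730, 9), (LAX, DEN, DEN, JFK, 2, 7770, 20), (LAX, DEN, DEN, NRT, 15, 7170, 21), (LAX, LA, LHR, HND, 18, 6400, 33), (LAX, LA, LHR, IAD, 16, 2980, 10), (LAX, LA, LHR, IAD, 16, 6830, 25), (LAX, LA, LHR, JFK, 2, 7730, 9), (LAX, LA, LHR, JFK, 2, 7770, 20), (LAX, LA, LHR, NRT, 15, 7170, 21), (LAX, SF, JFK, HND, 18, 6400, 33), (LAX, SF, JFK, IAD, 16, 2980, 10), (LAX, SF, JFK, IAD, 16, 6830, 25), (LAX, SF, JFK, JFK, 2, 7730, 9), (LAX, SF, JFK, JFK, 2, 7770, 20), (LAX, SF, JFK, NRT, 15, 7170, 21)}
σ[src = DEN]: keep tuples satisfying src = DEN → {(DEN, MIA, SEA, JFK, 37, 7730, 9), (DEN, MIA, SEA, JFK, 37, 7770, 20), (DEN, MIA, SFO, JFK, 37, 7730, 9), (DEN, MIA, SFO, JFK, 37, 7770, 20), (DEN, NYC, SEA, JFK, 37, 7730, 9), (DEN, NYC, SEA, JFK, 37, 7770, 20), (DEN, SF, LHR, JFK, 37, 7730, 9), (DEN, SF, LHR, JFK, 37, 7770, 20)}
Keep only column(s) code, dist, city (2 duplicate(s) eliminated): {(JFK, 7730, MIA), (JFK, 7730, NYC), (JFK, 7730, SF), (JFK, 7770, MIA), (JFK, 7770, NYC), (JFK, 7770, SF)}

{(JFK, 7730, MIA), (JFK, 7730, NYC), (JFK, 7730, SF), (JFK, 7770, MIA), (JFK, 7770, NYC), (JFK, 7770, SF)}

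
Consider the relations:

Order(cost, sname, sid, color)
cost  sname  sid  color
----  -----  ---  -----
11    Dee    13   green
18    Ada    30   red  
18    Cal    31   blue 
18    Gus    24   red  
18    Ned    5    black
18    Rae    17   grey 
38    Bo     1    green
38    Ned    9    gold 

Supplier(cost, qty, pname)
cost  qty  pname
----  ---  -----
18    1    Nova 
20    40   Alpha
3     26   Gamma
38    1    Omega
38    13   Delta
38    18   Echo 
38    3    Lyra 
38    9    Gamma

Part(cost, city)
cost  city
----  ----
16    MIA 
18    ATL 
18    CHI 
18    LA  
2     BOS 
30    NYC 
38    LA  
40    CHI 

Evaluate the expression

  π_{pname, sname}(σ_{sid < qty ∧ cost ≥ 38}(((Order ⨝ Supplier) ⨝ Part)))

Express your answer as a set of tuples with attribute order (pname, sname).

{(Delta, Bo), (Delta, Ned), (Echo, Bo), (Echo, Ned), (Gamma, Bo), (Lyra, Bo)}

Natural join on cost: {(18, Ada, 30, red, 1, Nova), (18, Cal, 31, blue, 1, Nova), (18, Gus, 24, red, 1, Nova), (18, Ned, 5, black, 1, Nova), (18, Rae, 17, grey, 1, Nova), (38, Bo, 1, green, 1, Omega), (38, Bo, 1, green, 13, Delta), (38, Bo, 1, green, 18, Echo), (38, Bo, 1, green, 3, Lyra), (38, Bo, 1, green, 9, Gamma), (38, Ned, 9, gold, 1, Omega), (38, Ned, 9, gold, 13, Delta), (38, Ned, 9, gold, 18, Echo), (38, Ned, 9, gold, 3, Lyra), (38, Ned, 9, gold, 9, Gamma)}
Natural join on cost: {(18, Ada, 30, red, 1, Nova, ATL), (18, Ada, 30, red, 1, Nova, CHI), (18, Ada, 30, red, 1, Nova, LA), (18, Cal, 31, blue, 1, Nova, ATL), (18, Cal, 31, blue, 1, Nova, CHI), (18, Cal, 31, blue, 1, Nova, LA), (18, Gus, 24, red, 1, Nova, ATL), (18, Gus, 24, red, 1, Nova, CHI), (18, Gus, 24, red, 1, Nova, LA), (18, Ned, 5, black, 1, Nova, ATL), (18, Ned, 5, black, 1, Nova, CHI), (18, Ned, 5, black, 1, Nova, LA), (18, Rae, 17, grey, 1, Nova, ATL), (18, Rae, 17, grey, 1, Nova, CHI), (18, Rae, 17, grey, 1, Nova, LA), (38, Bo, 1, green, 1, Omega, LA), (38, Bo, 1, green, 13, Delta, LA), (38, Bo, 1, green, 18, Echo, LA), (38, Bo, 1, green, 3, Lyra, LA), (38, Bo, 1, green, 9, Gamma, LA), (38, Ned, 9, gold, 1, Omega, LA), (38, Ned, 9, gold, 13, Delta, LA), (38, Ned, 9, gold, 18, Echo, LA), (38, Ned, 9, gold, 3, Lyra, LA), (38, Ned, 9, gold, 9, Gamma, LA)}
Apply σ_{sid < qty ∧ cost ≥ 38}; surviving tuples: {(38, Bo, 1, green, 13, Delta, LA), (38, Bo, 1, green, 18, Echo, LA), (38, Bo, 1, green, 3, Lyra, LA), (38, Bo, 1, green, 9, Gamma, LA), (38, Ned, 9, gold, 13, Delta, LA), (38, Ned, 9, gold, 18, Echo, LA)}
Keep only column(s) pname, sname: {(Delta, Bo), (Delta, Ned), (Echo, Bo), (Echo, Ned), (Gamma, Bo), (Lyra, Bo)}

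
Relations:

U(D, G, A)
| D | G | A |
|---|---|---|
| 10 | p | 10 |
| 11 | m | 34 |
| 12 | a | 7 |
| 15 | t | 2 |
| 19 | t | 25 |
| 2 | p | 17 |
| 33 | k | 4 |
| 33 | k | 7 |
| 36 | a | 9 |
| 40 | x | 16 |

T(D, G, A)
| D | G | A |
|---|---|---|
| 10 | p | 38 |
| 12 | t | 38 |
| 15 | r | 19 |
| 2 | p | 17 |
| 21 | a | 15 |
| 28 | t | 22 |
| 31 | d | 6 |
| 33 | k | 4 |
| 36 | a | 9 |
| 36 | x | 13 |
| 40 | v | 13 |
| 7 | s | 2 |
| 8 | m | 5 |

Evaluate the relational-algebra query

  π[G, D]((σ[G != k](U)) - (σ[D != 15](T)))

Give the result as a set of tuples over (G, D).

Apply σ_{G != k}; surviving tuples: {(10, p, 10), (11, m, 34), (12, a, 7), (15, t, 2), (19, t, 25), (2, p, 17), (36, a, 9), (40, x, 16)}
Apply σ_{D != 15}; surviving tuples: {(10, p, 38), (12, t, 38), (2, p, 17), (21, a, 15), (28, t, 22), (31, d, 6), (33, k, 4), (36, a, 9), (36, x, 13), (40, v, 13), (7, s, 2), (8, m, 5)}
Set difference of the two operands is {(10, p, 10), (11, m, 34), (12, a, 7), (15, t, 2), (19, t, 25), (40, x, 16)}.
Keep only column(s) G, D: {(a, 12), (m, 11), (p, 10), (t, 15), (t, 19), (x, 40)}

{(a, 12), (m, 11), (p, 10), (t, 15), (t, 19), (x, 40)}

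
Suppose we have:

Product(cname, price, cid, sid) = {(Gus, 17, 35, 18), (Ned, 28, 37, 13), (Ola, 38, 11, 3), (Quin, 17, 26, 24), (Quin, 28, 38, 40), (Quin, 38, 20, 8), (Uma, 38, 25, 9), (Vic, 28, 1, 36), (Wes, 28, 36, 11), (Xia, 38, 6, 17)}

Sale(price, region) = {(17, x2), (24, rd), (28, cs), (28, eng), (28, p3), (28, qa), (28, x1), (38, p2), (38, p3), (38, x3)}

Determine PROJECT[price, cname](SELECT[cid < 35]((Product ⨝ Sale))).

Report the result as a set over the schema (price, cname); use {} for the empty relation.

Joining Product and Sale on price yields {(Gus, 17, 35, 18, x2), (Ned, 28, 37, 13, cs), (Ned, 28, 37, 13, eng), (Ned, 28, 37, 13, p3), (Ned, 28, 37, 13, qa), (Ned, 28, 37, 13, x1), (Ola, 38, 11, 3, p2), (Ola, 38, 11, 3, p3), (Ola, 38, 11, 3, x3), (Quin, 17, 26, 24, x2), (Quin, 28, 38, 40, cs), (Quin, 28, 38, 40, eng), (Quin, 28, 38, 40, p3), (Quin, 28, 38, 40, qa), (Quin, 28, 38, 40, x1), (Quin, 38, 20, 8, p2), (Quin, 38, 20, 8, p3), (Quin, 38, 20, 8, x3), (Uma, 38, 25, 9, p2), (Uma, 38, 25, 9, p3), (Uma, 38, 25, 9, x3), (Vic, 28, 1, 36, cs), (Vic, 28, 1, 36, eng), (Vic, 28, 1, 36, p3), (Vic, 28, 1, 36, qa), (Vic, 28, 1, 36, x1), (Wes, 28, 36, 11, cs), (Wes, 28, 36, 11, eng), (Wes, 28, 36, 11, p3), (Wes, 28, 36, 11, qa), (Wes, 28, 36, 11, x1), (Xia, 38, 6, 17, p2), (Xia, 38, 6, 17, p3), (Xia, 38, 6, 17, x3)}.
Apply σ_{cid < 35}; surviving tuples: {(Ola, 38, 11, 3, p2), (Ola, 38, 11, 3, p3), (Ola, 38, 11, 3, x3), (Quin, 17, 26, 24, x2), (Quin, 38, 20, 8, p2), (Quin, 38, 20, 8, p3), (Quin, 38, 20, 8, x3), (Uma, 38, 25, 9, p2), (Uma, 38, 25, 9, p3), (Uma, 38, 25, 9, x3), (Vic, 28, 1, 36, cs), (Vic, 28, 1, 36, eng), (Vic, 28, 1, 36, p3), (Vic, 28, 1, 36, qa), (Vic, 28, 1, 36, x1), (Xia, 38, 6, 17, p2), (Xia, 38, 6, 17, p3), (Xia, 38, 6, 17, x3)}
Projecting to price, cname (12 duplicate(s) eliminated): {(17, Quin), (28, Vic), (38, Ola), (38, Quin), (38, Uma), (38, Xia)}

{(17, Quin), (28, Vic), (38, Ola), (38, Quin), (38, Uma), (38, Xia)}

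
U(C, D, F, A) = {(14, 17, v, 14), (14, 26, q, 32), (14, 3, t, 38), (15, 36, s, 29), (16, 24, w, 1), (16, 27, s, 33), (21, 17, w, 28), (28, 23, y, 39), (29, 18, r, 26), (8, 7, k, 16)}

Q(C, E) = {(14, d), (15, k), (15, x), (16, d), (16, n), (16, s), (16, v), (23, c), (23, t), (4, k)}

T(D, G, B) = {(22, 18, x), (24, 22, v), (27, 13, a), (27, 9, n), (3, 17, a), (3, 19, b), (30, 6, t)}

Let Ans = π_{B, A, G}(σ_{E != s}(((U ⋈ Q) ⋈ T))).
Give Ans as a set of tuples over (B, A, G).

{(a, 33, 13), (a, 38, 17), (b, 38, 19), (n, 33, 9), (v, 1, 22)}

Natural join on C: {(14, 17, v, 14, d), (14, 26, q, 32, d), (14, 3, t, 38, d), (15, 36, s, 29, k), (15, 36, s, 29, x), (16, 24, w, 1, d), (16, 24, w, 1, n), (16, 24, w, 1, s), (16, 24, w, 1, v), (16, 27, s, 33, d), (16, 27, s, 33, n), (16, 27, s, 33, s), (16, 27, s, 33, v)}
Natural join on D: {(14, 3, t, 38, d, 17, a), (14, 3, t, 38, d, 19, b), (16, 24, w, 1, d, 22, v), (16, 24, w, 1, n, 22, v), (16, 24, w, 1, s, 22, v), (16, 24, w, 1, v, 22, v), (16, 27, s, 33, d, 13, a), (16, 27, s, 33, d, 9, n), (16, 27, s, 33, n, 13, a), (16, 27, s, 33, n, 9, n), (16, 27, s, 33, s, 13, a), (16, 27, s, 33, s, 9, n), (16, 27, s, 33, v, 13, a), (16, 27, s, 33, v, 9, n)}
Selection E != s: {(14, 3, t, 38, d, 17, a), (14, 3, t, 38, d, 19, b), (16, 24, w, 1, d, 22, v), (16, 24, w, 1, n, 22, v), (16, 24, w, 1, v, 22, v), (16, 27, s, 33, d, 13, a), (16, 27, s, 33, d, 9, n), (16, 27, s, 33, n, 13, a), (16, 27, s, 33, n, 9, n), (16, 27, s, 33, v, 13, a), (16, 27, s, 33, v, 9, n)}
Keep only column(s) B, A, G (6 duplicate(s) eliminated): {(a, 33, 13), (a, 38, 17), (b, 38, 19), (n, 33, 9), (v, 1, 22)}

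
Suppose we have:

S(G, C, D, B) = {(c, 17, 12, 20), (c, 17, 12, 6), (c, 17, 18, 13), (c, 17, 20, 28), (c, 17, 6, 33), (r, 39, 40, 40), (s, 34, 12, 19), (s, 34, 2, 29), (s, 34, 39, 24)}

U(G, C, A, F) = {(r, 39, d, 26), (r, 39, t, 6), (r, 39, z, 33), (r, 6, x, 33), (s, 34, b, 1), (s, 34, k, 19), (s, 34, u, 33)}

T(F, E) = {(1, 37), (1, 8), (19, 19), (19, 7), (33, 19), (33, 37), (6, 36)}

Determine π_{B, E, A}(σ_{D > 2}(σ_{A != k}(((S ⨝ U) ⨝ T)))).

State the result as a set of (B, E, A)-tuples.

{(19, 19, u), (19, 37, b), (19, 37, u), (19, 8, b), (24, 19, u), (24, 37, b), (24, 37, u), (24, 8, b), (40, 19, z), (40, 36, t), (40, 37, z)}

S ⋈ U (natural join on G, C): {(r, 39, 40, 40, d, 26), (r, 39, 40, 40, t, 6), (r, 39, 40, 40, z, 33), (s, 34, 12, 19, b, 1), (s, 34, 12, 19, k, 19), (s, 34, 12, 19, u, 33), (s, 34, 2, 29, b, 1), (s, 34, 2, 29, k, 19), (s, 34, 2, 29, u, 33), (s, 34, 39, 24, b, 1), (s, 34, 39, 24, k, 19), (s, 34, 39, 24, u, 33)}
(S ⨝ U) ⋈ T (natural join on F): {(r, 39, 40, 40, t, 6, 36), (r, 39, 40, 40, z, 33, 19), (r, 39, 40, 40, z, 33, 37), (s, 34, 12, 19, b, 1, 37), (s, 34, 12, 19, b, 1, 8), (s, 34, 12, 19, k, 19, 19), (s, 34, 12, 19, k, 19, 7), (s, 34, 12, 19, u, 33, 19), (s, 34, 12, 19, u, 33, 37), (s, 34, 2, 29, b, 1, 37), (s, 34, 2, 29, b, 1, 8), (s, 34, 2, 29, k, 19, 19), (s, 34, 2, 29, k, 19, 7), (s, 34, 2, 29, u, 33, 19), (s, 34, 2, 29, u, 33, 37), (s, 34, 39, 24, b, 1, 37), (s, 34, 39, 24, b, 1, 8), (s, 34, 39, 24, k, 19, 19), (s, 34, 39, 24, k, 19, 7), (s, 34, 39, 24, u, 33, 19), (s, 34, 39, 24, u, 33, 37)}
Selection A != k: {(r, 39, 40, 40, t, 6, 36), (r, 39, 40, 40, z, 33, 19), (r, 39, 40, 40, z, 33, 37), (s, 34, 12, 19, b, 1, 37), (s, 34, 12, 19, b, 1, 8), (s, 34, 12, 19, u, 33, 19), (s, 34, 12, 19, u, 33, 37), (s, 34, 2, 29, b, 1, 37), (s, 34, 2, 29, b, 1, 8), (s, 34, 2, 29, u, 33, 19), (s, 34, 2, 29, u, 33, 37), (s, 34, 39, 24, b, 1, 37), (s, 34, 39, 24, b, 1, 8), (s, 34, 39, 24, u, 33, 19), (s, 34, 39, 24, u, 33, 37)}
Selection D > 2: {(r, 39, 40, 40, t, 6, 36), (r, 39, 40, 40, z, 33, 19), (r, 39, 40, 40, z, 33, 37), (s, 34, 12, 19, b, 1, 37), (s, 34, 12, 19, b, 1, 8), (s, 34, 12, 19, u, 33, 19), (s, 34, 12, 19, u, 33, 37), (s, 34, 39, 24, b, 1, 37), (s, 34, 39, 24, b, 1, 8), (s, 34, 39, 24, u, 33, 19), (s, 34, 39, 24, u, 33, 37)}
Projecting to B, E, A: {(19, 19, u), (19, 37, b), (19, 37, u), (19, 8, b), (24, 19, u), (24, 37, b), (24, 37, u), (24, 8, b), (40, 19, z), (40, 36, t), (40, 37, z)}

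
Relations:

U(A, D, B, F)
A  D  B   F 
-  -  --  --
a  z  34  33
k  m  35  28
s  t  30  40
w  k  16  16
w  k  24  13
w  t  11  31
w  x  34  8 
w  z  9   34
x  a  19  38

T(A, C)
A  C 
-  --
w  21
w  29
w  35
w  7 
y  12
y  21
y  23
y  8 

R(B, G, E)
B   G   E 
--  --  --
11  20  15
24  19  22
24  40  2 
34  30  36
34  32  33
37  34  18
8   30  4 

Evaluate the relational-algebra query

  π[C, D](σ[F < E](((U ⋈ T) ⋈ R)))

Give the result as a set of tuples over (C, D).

{(21, k), (21, x), (29, k), (29, x), (35, k), (35, x), (7, k), (7, x)}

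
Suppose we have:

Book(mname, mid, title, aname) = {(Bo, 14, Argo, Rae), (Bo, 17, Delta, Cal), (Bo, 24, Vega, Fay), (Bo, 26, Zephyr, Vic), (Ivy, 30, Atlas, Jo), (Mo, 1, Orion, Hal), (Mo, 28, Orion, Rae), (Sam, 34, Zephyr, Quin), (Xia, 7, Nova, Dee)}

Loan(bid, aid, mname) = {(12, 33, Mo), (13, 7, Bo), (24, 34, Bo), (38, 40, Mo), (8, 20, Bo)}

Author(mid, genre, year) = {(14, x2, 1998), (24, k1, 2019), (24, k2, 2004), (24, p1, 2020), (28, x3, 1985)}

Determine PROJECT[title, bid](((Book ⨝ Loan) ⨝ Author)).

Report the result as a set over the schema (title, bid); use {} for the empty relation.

{(Argo, 13), (Argo, 24), (Argo, 8), (Orion, 12), (Orion, 38), (Vega, 13), (Vega, 24), (Vega, 8)}

Natural join on mname: {(Bo, 14, Argo, Rae, 13, 7), (Bo, 14, Argo, Rae, 24, 34), (Bo, 14, Argo, Rae, 8, 20), (Bo, 17, Delta, Cal, 13, 7), (Bo, 17, Delta, Cal, 24, 34), (Bo, 17, Delta, Cal, 8, 20), (Bo, 24, Vega, Fay, 13, 7), (Bo, 24, Vega, Fay, 24, 34), (Bo, 24, Vega, Fay, 8, 20), (Bo, 26, Zephyr, Vic, 13, 7), (Bo, 26, Zephyr, Vic, 24, 34), (Bo, 26, Zephyr, Vic, 8, 20), (Mo, 1, Orion, Hal, 12, 33), (Mo, 1, Orion, Hal, 38, 40), (Mo, 28, Orion, Rae, 12, 33), (Mo, 28, Orion, Rae, 38, 40)}
Natural join on mid: {(Bo, 14, Argo, Rae, 13, 7, x2, 1998), (Bo, 14, Argo, Rae, 24, 34, x2, 1998), (Bo, 14, Argo, Rae, 8, 20, x2, 1998), (Bo, 24, Vega, Fay, 13, 7, k1, 2019), (Bo, 24, Vega, Fay, 13, 7, k2, 2004), (Bo, 24, Vega, Fay, 13, 7, p1, 2020), (Bo, 24, Vega, Fay, 24, 34, k1, 2019), (Bo, 24, Vega, Fay, 24, 34, k2, 2004), (Bo, 24, Vega, Fay, 24, 34, p1, 2020), (Bo, 24, Vega, Fay, 8, 20, k1, 2019), (Bo, 24, Vega, Fay, 8, 20, k2, 2004), (Bo, 24, Vega, Fay, 8, 20, p1, 2020), (Mo, 28, Orion, Rae, 12, 33, x3, 1985), (Mo, 28, Orion, Rae, 38, 40, x3, 1985)}
π[title, bid]: project onto (title, bid) (6 duplicate(s) eliminated) → {(Argo, 13), (Argo, 24), (Argo, 8), (Orion, 12), (Orion, 38), (Vega, 13), (Vega, 24), (Vega, 8)}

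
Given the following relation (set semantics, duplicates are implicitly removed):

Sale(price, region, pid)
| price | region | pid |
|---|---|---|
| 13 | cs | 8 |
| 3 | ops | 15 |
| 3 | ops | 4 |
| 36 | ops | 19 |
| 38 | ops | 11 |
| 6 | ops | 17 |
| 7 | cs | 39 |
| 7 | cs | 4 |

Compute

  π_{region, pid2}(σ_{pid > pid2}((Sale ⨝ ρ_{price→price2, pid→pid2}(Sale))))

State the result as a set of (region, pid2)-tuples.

{(cs, 4), (cs, 8), (ops, 11), (ops, 15), (ops, 17), (ops, 4)}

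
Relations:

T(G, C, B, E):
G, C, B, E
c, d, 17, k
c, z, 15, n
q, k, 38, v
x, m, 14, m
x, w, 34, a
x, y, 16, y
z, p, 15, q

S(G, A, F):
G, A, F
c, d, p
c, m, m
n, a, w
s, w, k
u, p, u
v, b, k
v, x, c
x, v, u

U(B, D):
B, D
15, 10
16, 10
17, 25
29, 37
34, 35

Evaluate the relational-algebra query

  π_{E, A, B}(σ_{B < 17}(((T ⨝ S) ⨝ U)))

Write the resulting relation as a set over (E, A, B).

Joining T and S on G yields {(c, d, 17, k, d, p), (c, d, 17, k, m, m), (c, z, 15, n, d, p), (c, z, 15, n, m, m), (x, m, 14, m, v, u), (x, w, 34, a, v, u), (x, y, 16, y, v, u)}.
Joining (T ⨝ S) and U on B yields {(c, d, 17, k, d, p, 25), (c, d, 17, k, m, m, 25), (c, z, 15, n, d, p, 10), (c, z, 15, n, m, m, 10), (x, w, 34, a, v, u, 35), (x, y, 16, y, v, u, 10)}.
Selection B < 17: {(c, z, 15, n, d, p, 10), (c, z, 15, n, m, m, 10), (x, y, 16, y, v, u, 10)}
π[E, A, B]: project onto (E, A, B) → {(n, d, 15), (n, m, 15), (y, v, 16)}

{(n, d, 15), (n, m, 15), (y, v, 16)}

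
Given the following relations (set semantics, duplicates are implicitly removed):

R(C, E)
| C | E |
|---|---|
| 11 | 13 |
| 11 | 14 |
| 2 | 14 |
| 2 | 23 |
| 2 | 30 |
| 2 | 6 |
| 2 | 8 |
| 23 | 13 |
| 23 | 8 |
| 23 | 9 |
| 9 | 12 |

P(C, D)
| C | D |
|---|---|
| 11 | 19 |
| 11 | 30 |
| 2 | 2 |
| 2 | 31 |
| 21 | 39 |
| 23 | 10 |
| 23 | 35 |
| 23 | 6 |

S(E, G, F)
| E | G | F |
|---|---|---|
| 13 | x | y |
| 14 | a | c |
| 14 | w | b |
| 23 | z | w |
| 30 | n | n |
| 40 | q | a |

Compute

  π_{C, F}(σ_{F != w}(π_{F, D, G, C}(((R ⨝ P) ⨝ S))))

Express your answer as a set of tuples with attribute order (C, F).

Natural join on C: {(11, 13, 19), (11, 13, 30), (11, 14, 19), (11, 14, 30), (2, 14, 2), (2, 14, 31), (2, 23, 2), (2, 23, 31), (2, 30, 2), (2, 30, 31), (2, 6, 2), (2, 6, 31), (2, 8, 2), (2, 8, 31), (23, 13, 10), (23, 13, 35), (23, 13, 6), (23, 8, 10), (23, 8, 35), (23, 8, 6), (23, 9, 10), (23, 9, 35), (23, 9, 6)}
Natural join on E: {(11, 13, 19, x, y), (11, 13, 30, x, y), (11, 14, 19, a, c), (11, 14, 19, w, b), (11, 14, 30, a, c), (11, 14, 30, w, b), (2, 14, 2, a, c), (2, 14, 2, w, b), (2, 14, 31, a, c), (2, 14, 31, w, b), (2, 23, 2, z, w), (2, 23, 31, z, w), (2, 30, 2, n, n), (2, 30, 31, n, n), (23, 13, 10, x, y), (23, 13, 35, x, y), (23, 13, 6, x, y)}
Keep only column(s) F, D, G, C: {(b, 19, w, 11), (b, 2, w, 2), (b, 30, w, 11), (b, 31, w, 2), (c, 19, a, 11), (c, 2, a, 2), (c, 30, a, 11), (c, 31, a, 2), (n, 2, n, 2), (n, 31, n, 2), (w, 2, z, 2), (w, 31, z, 2), (y, 10, x, 23), (y, 19, x, 11), (y, 30, x, 11), (y, 35, x, 23), (y, 6, x, 23)}
Apply σ_{F != w}; surviving tuples: {(b, 19, w, 11), (b, 2, w, 2), (b, 30, w, 11), (b, 31, w, 2), (c, 19, a, 11), (c, 2, a, 2), (c, 30, a, 11), (c, 31, a, 2), (n, 2, n, 2), (n, 31, n, 2), (y, 10, x, 23), (y, 19, x, 11), (y, 30, x, 11), (y, 35, x, 23), (y, 6, x, 23)}
Keep only column(s) C, F (8 duplicate(s) eliminated): {(11, b), (11, c), (11, y), (2, b), (2, c), (2, n), (23, y)}

{(11, b), (11, c), (11, y), (2, b), (2, c), (2, n), (23, y)}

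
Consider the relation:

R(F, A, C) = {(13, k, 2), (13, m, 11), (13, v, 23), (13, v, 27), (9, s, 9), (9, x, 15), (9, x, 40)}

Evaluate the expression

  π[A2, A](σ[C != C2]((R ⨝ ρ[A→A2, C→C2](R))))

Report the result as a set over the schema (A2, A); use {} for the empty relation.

{(k, m), (k, v), (m, k), (m, v), (s, x), (v, k), (v, m), (v, v), (x, s), (x, x)}

ρ[A→A2, C→C2]: schema becomes (F, A2, C2); tuples unchanged.
R ⋈ ρ[A→A2, C→C2](R) (natural join on F): {(13, k, 2, k, 2), (13, k, 2, m, 11), (13, k, 2, v, 23), (13, k, 2, v, 27), (13, m, 11, k, 2), (13, m, 11, m, 11), (13, m, 11, v, 23), (13, m, 11, v, 27), (13, v, 23, k, 2), (13, v, 23, m, 11), (13, v, 23, v, 23), (13, v, 23, v, 27), (13, v, 27, k, 2), (13, v, 27, m, 11), (13, v, 27, v, 23), (13, v, 27, v, 27), (9, s, 9, s, 9), (9, s, 9, x, 15), (9, s, 9, x, 40), (9, x, 15, s, 9), (9, x, 15, x, 15), (9, x, 15, x, 40), (9, x, 40, s, 9), (9, x, 40, x, 15), (9, x, 40, x, 40)}
Filtering on C != C2 leaves {(13, k, 2, m, 11), (13, k, 2, v, 23), (13, k, 2, v, 27), (13, m, 11, k, 2), (13, m, 11, v, 23), (13, m, 11, v, 27), (13, v, 23, k, 2), (13, v, 23, m, 11), (13, v, 23, v, 27), (13, v, 27, k, 2), (13, v, 27, m, 11), (13, v, 27, v, 23), (9, s, 9, x, 15), (9, s, 9, x, 40), (9, x, 15, s, 9), (9, x, 15, x, 40), (9, x, 40, s, 9), (9, x, 40, x, 15)}.
π[A2, A]: project onto (A2, A) (8 duplicate(s) eliminated) → {(k, m), (k, v), (m, k), (m, v), (s, x), (v, k), (v, m), (v, v), (x, s), (x, x)}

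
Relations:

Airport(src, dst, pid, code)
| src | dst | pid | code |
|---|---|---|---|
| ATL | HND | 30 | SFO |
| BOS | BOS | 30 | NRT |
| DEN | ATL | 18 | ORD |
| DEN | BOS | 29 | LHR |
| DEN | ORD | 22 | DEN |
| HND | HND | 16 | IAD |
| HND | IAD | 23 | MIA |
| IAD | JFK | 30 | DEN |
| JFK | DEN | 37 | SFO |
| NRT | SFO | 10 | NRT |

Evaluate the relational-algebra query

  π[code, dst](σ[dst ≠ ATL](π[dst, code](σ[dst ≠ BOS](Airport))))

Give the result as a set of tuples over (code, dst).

Filtering on dst ≠ BOS leaves {(ATL, HND, 30, SFO), (DEN, ATL, 18, ORD), (DEN, ORD, 22, DEN), (HND, HND, 16, IAD), (HND, IAD, 23, MIA), (IAD, JFK, 30, DEN), (JFK, DEN, 37, SFO), (NRT, SFO, 10, NRT)}.
π_{dst, code} gives {(ATL, ORD), (DEN, SFO), (HND, IAD), (HND, SFO), (IAD, MIA), (JFK, DEN), (ORD, DEN), (SFO, NRT)}.
Filtering on dst ≠ ATL leaves {(DEN, SFO), (HND, IAD), (HND, SFO), (IAD, MIA), (JFK, DEN), (ORD, DEN), (SFO, NRT)}.
π_{code, dst} gives {(DEN, JFK), (DEN, ORD), (IAD, HND), (MIA, IAD), (NRT, SFO), (SFO, DEN), (SFO, HND)}.

{(DEN, JFK), (DEN, ORD), (IAD, HND), (MIA, IAD), (NRT, SFO), (SFO, DEN), (SFO, HND)}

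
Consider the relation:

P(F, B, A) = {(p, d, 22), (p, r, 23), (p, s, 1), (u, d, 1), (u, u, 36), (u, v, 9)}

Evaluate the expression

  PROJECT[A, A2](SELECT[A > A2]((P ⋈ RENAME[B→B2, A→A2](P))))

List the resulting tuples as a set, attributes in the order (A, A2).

ρ[B→B2, A→A2]: schema becomes (F, B2, A2); tuples unchanged.
Natural join on F: {(p, d, 22, d, 22), (p, d, 22, r, 23), (p, d, 22, s, 1), (p, r, 23, d, 22), (p, r, 23, r, 23), (p, r, 23, s, 1), (p, s, 1, d, 22), (p, s, 1, r, 23), (p, s, 1, s, 1), (u, d, 1, d, 1), (u, d, 1, u, 36), (u, d, 1, v, 9), (u, u, 36, d, 1), (u, u, 36, u, 36), (u, u, 36, v, 9), (u, v, 9, d, 1), (u, v, 9, u, 36), (u, v, 9, v, 9)}
Filtering on A > A2 leaves {(p, d, 22, s, 1), (p, r, 23, d, 22), (p, r, 23, s, 1), (u, u, 36, d, 1), (u, u, 36, v, 9), (u, v, 9, d, 1)}.
π_{A, A2} gives {(22, 1), (23, 1), (23, 22), (36, 1), (36, 9), (9, 1)}.

{(22, 1), (23, 1), (23, 22), (36, 1), (36, 9), (9, 1)}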